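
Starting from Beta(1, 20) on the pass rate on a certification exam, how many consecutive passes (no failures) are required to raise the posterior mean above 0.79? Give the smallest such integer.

k = 75

After k passes and 0 failures the posterior is Beta(1+k, 20), with mean (1+k)/(1+20+k).
Set (1+k)/(21+k) > 0.79 and solve: k > (0.79·21 − 1)/(1 − 0.79) = 74.238.
The smallest integer exceeding 74.238 is 75.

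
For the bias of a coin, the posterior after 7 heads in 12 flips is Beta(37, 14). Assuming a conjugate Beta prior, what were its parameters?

Beta(30, 9)

Beta is conjugate to the binomial likelihood: posterior = Beta(α+s, β+f).
Subtract the data counts: 37−7=30, 14−5=9.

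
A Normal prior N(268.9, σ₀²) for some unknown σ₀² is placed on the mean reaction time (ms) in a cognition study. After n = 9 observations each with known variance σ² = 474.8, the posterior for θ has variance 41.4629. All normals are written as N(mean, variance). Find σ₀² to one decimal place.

Posterior precision equals prior precision plus data precision: 1/σ_n² = 1/σ₀² + n/σ².
So 1/σ₀² = 1/41.4629 − 9/474.8 = 0.024118 − 0.018955 = 0.005163.
Hence σ₀² = 1/0.005163 ≈ 193.7.

σ₀² = 193.7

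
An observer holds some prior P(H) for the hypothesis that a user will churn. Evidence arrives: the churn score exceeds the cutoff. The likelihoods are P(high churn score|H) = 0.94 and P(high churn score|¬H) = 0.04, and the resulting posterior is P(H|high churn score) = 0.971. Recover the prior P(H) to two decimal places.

Bayes' rule in odds form gives O(H|E) = O(H)·[P(E|H)/P(E|¬H)], hence O(H) = O(H|E)/LR.
Posterior odds = 0.971/(1−0.971) = 33.4828. LR = 0.94/0.04 = 23.5000.
Prior odds = 33.4828/23.5000 = 1.4248, so P(H) = 1.4248/(1+1.4248) ≈ 0.59.

P(H) = 0.59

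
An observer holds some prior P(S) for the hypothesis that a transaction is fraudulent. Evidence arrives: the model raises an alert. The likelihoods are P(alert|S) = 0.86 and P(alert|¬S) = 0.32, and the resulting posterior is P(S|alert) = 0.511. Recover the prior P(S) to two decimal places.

In odds form, posterior odds = prior odds × likelihood ratio, so prior odds = posterior odds ÷ LR.
Posterior odds = 0.511/(1−0.511) = 1.0450. LR = 0.86/0.32 = 2.6875.
Prior odds = 1.0450/2.6875 = 0.3888, so P(S) = 0.3888/(1+0.3888) ≈ 0.28.

P(S) = 0.28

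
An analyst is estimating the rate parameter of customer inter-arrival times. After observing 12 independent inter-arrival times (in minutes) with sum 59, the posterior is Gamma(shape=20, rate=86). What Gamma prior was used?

Gamma–exponential conjugacy: posterior shape = α + n, posterior rate = β + Σtᵢ.
So α = 20 − 12 = 8 and β = 86 − 59 = 27.

Gamma(shape=8, rate=27)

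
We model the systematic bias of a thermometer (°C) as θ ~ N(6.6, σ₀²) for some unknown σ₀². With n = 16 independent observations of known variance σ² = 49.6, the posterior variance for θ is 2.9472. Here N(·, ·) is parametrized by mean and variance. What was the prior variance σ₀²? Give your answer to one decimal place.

σ₀² = 59.8

For the Normal–Normal model with known σ², precisions add: τ_n = τ₀ + n/σ².
So 1/σ₀² = 1/2.9472 − 16/49.6 = 0.339305 − 0.322581 = 0.016724.
Hence σ₀² = 1/0.016724 ≈ 59.8.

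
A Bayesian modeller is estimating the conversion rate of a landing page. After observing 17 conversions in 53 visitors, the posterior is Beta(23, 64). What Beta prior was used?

Beta(6, 28)

Beta is conjugate to the binomial likelihood: posterior = Beta(a+s, b+f).
Subtract the data counts: 23−17=6, 64−36=28.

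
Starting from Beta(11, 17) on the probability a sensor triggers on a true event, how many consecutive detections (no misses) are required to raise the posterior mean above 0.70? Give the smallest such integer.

k = 29

After k detections and 0 misses the posterior is Beta(11+k, 17), with mean (11+k)/(11+17+k).
Set (11+k)/(28+k) > 0.70 and solve: k > (0.70·28 − 11)/(1 − 0.70) = 28.667.
The smallest integer exceeding 28.667 is 29, and checking k=29: (40)/(57) = 0.7018 > 0.70.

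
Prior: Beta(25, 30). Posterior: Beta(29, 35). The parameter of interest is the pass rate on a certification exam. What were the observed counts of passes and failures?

4 passes and 5 failures

Beta is conjugate to the binomial likelihood: posterior = Beta(a+s, b+f).
Match parameters: s=29−25=4, f=35−30=5.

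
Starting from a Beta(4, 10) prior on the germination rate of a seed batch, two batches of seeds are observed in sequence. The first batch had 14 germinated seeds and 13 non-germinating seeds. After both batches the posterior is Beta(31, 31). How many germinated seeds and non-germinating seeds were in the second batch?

13 germinated seeds and 8 non-germinating seeds

Sequential conjugate updates are equivalent to a single update on the pooled data, so total successes = posterior α − prior α and total failures = posterior β − prior β.
Total across both batches: 31−4=27 germinated seeds, 31−10=21 non-germinating seeds.
Subtract the first batch: 27−14=13 germinated seeds and 21−13=8 non-germinating seeds.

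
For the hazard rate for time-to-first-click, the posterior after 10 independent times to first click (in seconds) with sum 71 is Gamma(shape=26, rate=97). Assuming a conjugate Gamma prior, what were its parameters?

Gamma(shape=16, rate=26)

Gamma–exponential conjugacy: posterior shape = α + n, posterior rate = β + Σtᵢ.
So α = 26 − 10 = 16 and β = 97 − 71 = 26.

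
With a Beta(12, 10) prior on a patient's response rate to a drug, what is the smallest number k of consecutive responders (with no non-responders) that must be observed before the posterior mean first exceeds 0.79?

After k responders and 0 non-responders the posterior is Beta(12+k, 10), with mean (12+k)/(12+10+k).
Set (12+k)/(22+k) > 0.79 and solve: k > (0.79·22 − 12)/(1 − 0.79) = 25.619.
The smallest integer exceeding 25.619 is 26, and checking k=26: (38)/(48) = 0.7917 > 0.79.

k = 26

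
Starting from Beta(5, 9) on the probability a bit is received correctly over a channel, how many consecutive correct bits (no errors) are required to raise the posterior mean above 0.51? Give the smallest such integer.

After k correct bits and 0 errors the posterior is Beta(5+k, 9), with mean (5+k)/(5+9+k).
Set (5+k)/(14+k) > 0.51 and solve: k > (0.51·14 − 5)/(1 − 0.51) = 4.367.
The smallest integer exceeding 4.367 is 5, and checking k=5: (10)/(19) = 0.5263 > 0.51.

k = 5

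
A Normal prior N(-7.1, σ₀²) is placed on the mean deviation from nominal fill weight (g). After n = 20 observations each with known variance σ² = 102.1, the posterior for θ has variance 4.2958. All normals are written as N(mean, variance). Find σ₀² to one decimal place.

σ₀² = 27.1

For the Normal–Normal model with known σ², precisions add: τ_n = τ₀ + n/σ².
So 1/σ₀² = 1/4.2958 − 20/102.1 = 0.232786 − 0.195886 = 0.036900.
Hence σ₀² = 1/0.036900 ≈ 27.1.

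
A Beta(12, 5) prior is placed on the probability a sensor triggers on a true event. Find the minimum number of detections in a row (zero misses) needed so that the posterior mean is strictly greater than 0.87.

After k detections and 0 misses the posterior is Beta(12+k, 5), with mean (12+k)/(12+5+k).
Set (12+k)/(17+k) > 0.87 and solve: k > (0.87·17 − 12)/(1 − 0.87) = 21.462.
The smallest integer exceeding 21.462 is 22, and checking k=22: (34)/(39) = 0.8718 > 0.87.

k = 22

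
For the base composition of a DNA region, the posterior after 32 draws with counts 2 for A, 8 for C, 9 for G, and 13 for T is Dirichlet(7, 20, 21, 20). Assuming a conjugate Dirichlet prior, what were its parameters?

Dirichlet(5, 12, 12, 7)

For a Dirichlet(α) prior with multinomial counts c, the posterior is Dirichlet(α + c) componentwise.
Subtract each count from the matching posterior parameter: 7−2=5, 20−8=12, 21−9=12, 20−13=7.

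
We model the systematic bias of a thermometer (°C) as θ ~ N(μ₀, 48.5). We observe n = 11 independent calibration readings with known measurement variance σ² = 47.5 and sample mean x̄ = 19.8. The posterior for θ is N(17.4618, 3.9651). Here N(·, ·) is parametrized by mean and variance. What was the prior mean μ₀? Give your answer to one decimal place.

μ₀ = -8.8

With known observation variance, the Normal–Normal posterior has precision τ_n = τ₀ + n/σ² and mean μ_n = (τ₀μ₀ + (n/σ²)x̄)/τ_n.
Here τ₀ = 1/48.5 = 0.020619 and τ_data = 11/47.5 = 0.231579, so τ_n = 0.252198.
Rearranging for μ₀: μ₀ = (μ_n·τ_n − τ_data·x̄)/τ₀ = (17.4618·0.252198 − 0.231579·19.8) / 0.020619 = -0.181433/0.020619 ≈ -8.8.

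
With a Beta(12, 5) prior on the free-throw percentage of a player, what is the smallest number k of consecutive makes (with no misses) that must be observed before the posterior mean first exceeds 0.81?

After k makes and 0 misses the posterior is Beta(12+k, 5), with mean (12+k)/(12+5+k).
Set (12+k)/(17+k) > 0.81 and solve: k > (0.81·17 − 12)/(1 − 0.81) = 9.316.
The smallest integer exceeding 9.316 is 10.

k = 10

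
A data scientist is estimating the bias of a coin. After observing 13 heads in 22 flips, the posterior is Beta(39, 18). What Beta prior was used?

Beta(26, 9)

Beta is conjugate to the binomial likelihood: posterior = Beta(α+s, β+f).
So α = 39 − 13 = 26 and β = 18 − 9 = 9.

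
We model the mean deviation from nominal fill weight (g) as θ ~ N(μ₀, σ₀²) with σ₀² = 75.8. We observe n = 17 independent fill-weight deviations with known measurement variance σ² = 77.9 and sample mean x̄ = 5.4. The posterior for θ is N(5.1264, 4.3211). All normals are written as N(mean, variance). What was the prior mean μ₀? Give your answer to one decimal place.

The posterior mean is a precision-weighted average: μ_n = (τ₀μ₀ + τ_data·x̄)/(τ₀+τ_data), with τ₀=1/σ₀² and τ_data=n/σ².
Here τ₀ = 1/75.8 = 0.013193 and τ_data = 17/77.9 = 0.218228, so τ_n = 0.231421.
Rearranging for μ₀: μ₀ = (μ_n·τ_n − τ_data·x̄)/τ₀ = (5.1264·0.231421 − 0.218228·5.4) / 0.013193 = 0.007925/0.013193 ≈ 0.6.

μ₀ = 0.6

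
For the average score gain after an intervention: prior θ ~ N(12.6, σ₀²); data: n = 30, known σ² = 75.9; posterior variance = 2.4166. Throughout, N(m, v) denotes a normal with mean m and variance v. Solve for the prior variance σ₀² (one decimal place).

σ₀² = 53.9

Posterior precision equals prior precision plus data precision: 1/σ_n² = 1/σ₀² + n/σ².
So 1/σ₀² = 1/2.4166 − 30/75.9 = 0.413805 − 0.395257 = 0.018548.
Hence σ₀² = 1/0.018548 ≈ 53.9.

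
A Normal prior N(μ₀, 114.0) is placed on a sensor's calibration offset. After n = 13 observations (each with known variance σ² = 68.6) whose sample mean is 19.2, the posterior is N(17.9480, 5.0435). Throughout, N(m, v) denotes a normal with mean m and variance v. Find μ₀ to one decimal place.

The posterior mean is a precision-weighted average: μ_n = (τ₀μ₀ + τ_data·x̄)/(τ₀+τ_data), with τ₀=1/σ₀² and τ_data=n/σ².
Here τ₀ = 1/114.0 = 0.008772 and τ_data = 13/68.6 = 0.189504, so τ_n = 0.198276.
Rearranging for μ₀: μ₀ = (μ_n·τ_n − τ_data·x̄)/τ₀ = (17.9480·0.198276 − 0.189504·19.2) / 0.008772 = -0.079819/0.008772 ≈ -9.1.

μ₀ = -9.1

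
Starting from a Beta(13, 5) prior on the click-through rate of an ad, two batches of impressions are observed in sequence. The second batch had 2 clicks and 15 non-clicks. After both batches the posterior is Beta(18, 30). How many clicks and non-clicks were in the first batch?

3 clicks and 10 non-clicks

Sequential conjugate updates are equivalent to a single update on the pooled data, so total successes = posterior α − prior α and total failures = posterior β − prior β.
Total across both batches: 18−13=5 clicks, 30−5=25 non-clicks.
Subtract the second batch: 5−2=3 clicks and 25−15=10 non-clicks.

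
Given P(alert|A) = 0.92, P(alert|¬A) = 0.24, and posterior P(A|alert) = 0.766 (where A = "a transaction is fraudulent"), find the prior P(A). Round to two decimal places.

In odds form, posterior odds = prior odds × likelihood ratio, so prior odds = posterior odds ÷ LR.
Posterior odds = 0.766/(1−0.766) = 3.2735. LR = 0.92/0.24 = 3.8333.
Prior odds = 3.2735/3.8333 = 0.8540, so P(A) = 0.8540/(1+0.8540) ≈ 0.46.

P(A) = 0.46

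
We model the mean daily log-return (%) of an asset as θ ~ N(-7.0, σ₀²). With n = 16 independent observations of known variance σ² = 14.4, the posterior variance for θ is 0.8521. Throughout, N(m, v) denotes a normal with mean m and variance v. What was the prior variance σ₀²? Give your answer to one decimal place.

For the Normal–Normal model with known σ², precisions add: τ_n = τ₀ + n/σ².
So 1/σ₀² = 1/0.8521 − 16/14.4 = 1.173571 − 1.111111 = 0.062460.
Hence σ₀² = 1/0.062460 ≈ 16.0.

σ₀² = 16.0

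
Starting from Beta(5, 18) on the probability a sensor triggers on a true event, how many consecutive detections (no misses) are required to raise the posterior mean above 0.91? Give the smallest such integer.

k = 178

After k detections and 0 misses the posterior is Beta(5+k, 18), with mean (5+k)/(5+18+k).
Set (5+k)/(23+k) > 0.91 and solve: k > (0.91·23 − 5)/(1 − 0.91) = 177.000.
The smallest integer exceeding 177.000 is 178.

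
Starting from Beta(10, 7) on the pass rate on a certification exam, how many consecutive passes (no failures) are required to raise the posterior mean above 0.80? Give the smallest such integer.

After k passes and 0 failures the posterior is Beta(10+k, 7), with mean (10+k)/(10+7+k).
Set (10+k)/(17+k) > 0.80 and solve: k > (0.80·17 − 10)/(1 − 0.80) = 18.000.
The smallest integer exceeding 18.000 is 19.

k = 19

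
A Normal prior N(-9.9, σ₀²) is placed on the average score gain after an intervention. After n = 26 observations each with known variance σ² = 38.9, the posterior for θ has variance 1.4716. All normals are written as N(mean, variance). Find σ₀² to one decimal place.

Posterior precision equals prior precision plus data precision: 1/σ_n² = 1/σ₀² + n/σ².
So 1/σ₀² = 1/1.4716 − 26/38.9 = 0.679532 − 0.668380 = 0.011152.
Hence σ₀² = 1/0.011152 ≈ 89.7.

σ₀² = 89.7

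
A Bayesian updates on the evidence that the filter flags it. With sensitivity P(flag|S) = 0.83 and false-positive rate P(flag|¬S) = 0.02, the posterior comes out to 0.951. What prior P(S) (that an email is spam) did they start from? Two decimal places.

Bayes' rule in odds form gives O(S|E) = O(S)·[P(E|S)/P(E|¬S)], hence O(S) = O(S|E)/LR.
Posterior odds = 0.951/(1−0.951) = 19.4082. LR = 0.83/0.02 = 41.5000.
Prior odds = 19.4082/41.5000 = 0.4677, so P(S) = 0.4677/(1+0.4677) ≈ 0.32.

P(S) = 0.32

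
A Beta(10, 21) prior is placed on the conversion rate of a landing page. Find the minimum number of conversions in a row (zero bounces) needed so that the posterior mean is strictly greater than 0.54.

k = 15

After k conversions and 0 bounces the posterior is Beta(10+k, 21), with mean (10+k)/(10+21+k).
Set (10+k)/(31+k) > 0.54 and solve: k > (0.54·31 − 10)/(1 − 0.54) = 14.652.
The smallest integer exceeding 14.652 is 15, and checking k=15: (25)/(46) = 0.5435 > 0.54.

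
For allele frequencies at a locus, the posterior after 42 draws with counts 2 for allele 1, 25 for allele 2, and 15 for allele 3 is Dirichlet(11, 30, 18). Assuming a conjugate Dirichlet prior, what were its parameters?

Dirichlet(9, 5, 3)

For a Dirichlet(α) prior with multinomial counts c, the posterior is Dirichlet(α + c) componentwise.
Subtract each count from the matching posterior parameter: 11−2=9, 30−25=5, 18−15=3.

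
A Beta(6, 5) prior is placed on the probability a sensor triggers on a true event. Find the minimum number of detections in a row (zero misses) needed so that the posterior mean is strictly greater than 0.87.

After k detections and 0 misses the posterior is Beta(6+k, 5), with mean (6+k)/(6+5+k).
Set (6+k)/(11+k) > 0.87 and solve: k > (0.87·11 − 6)/(1 − 0.87) = 27.462.
The smallest integer exceeding 27.462 is 28.

k = 28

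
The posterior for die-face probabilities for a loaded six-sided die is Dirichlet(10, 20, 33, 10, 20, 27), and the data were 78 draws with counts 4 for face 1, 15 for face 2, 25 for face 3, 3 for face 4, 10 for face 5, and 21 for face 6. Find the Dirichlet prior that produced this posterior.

For a Dirichlet(α) prior with multinomial counts c, the posterior is Dirichlet(α + c) componentwise.
Subtract each count from the matching posterior parameter: 10−4=6, 20−15=5, 33−25=8, 10−3=7, 20−10=10, 27−21=6.

Dirichlet(6, 5, 8, 7, 10, 6)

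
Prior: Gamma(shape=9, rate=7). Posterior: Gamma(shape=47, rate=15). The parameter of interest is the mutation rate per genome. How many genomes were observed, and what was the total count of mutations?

A Gamma(α, β) prior (rate parametrization) on a Poisson rate with n observations summing to S gives posterior Gamma(α+S, β+n).
Matching: Σxᵢ = 47 − 9 = 38 and n = 15 − 7 = 8.

n = 8 genomes with total 38 mutations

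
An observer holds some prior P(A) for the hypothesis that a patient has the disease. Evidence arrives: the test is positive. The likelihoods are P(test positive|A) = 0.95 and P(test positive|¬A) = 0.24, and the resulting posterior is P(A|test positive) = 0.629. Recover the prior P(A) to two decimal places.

P(A) = 0.30

In odds form, posterior odds = prior odds × likelihood ratio, so prior odds = posterior odds ÷ LR.
Posterior odds = 0.629/(1−0.629) = 1.6954. LR = 0.95/0.24 = 3.9583.
Prior odds = 1.6954/3.9583 = 0.4283, so P(A) = 0.4283/(1+0.4283) ≈ 0.30.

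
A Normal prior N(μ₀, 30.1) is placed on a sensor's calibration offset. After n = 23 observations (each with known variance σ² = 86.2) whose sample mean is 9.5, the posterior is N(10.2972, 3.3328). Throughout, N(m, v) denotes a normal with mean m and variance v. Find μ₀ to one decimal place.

μ₀ = 16.7

With known observation variance, the Normal–Normal posterior has precision τ_n = τ₀ + n/σ² and mean μ_n = (τ₀μ₀ + (n/σ²)x̄)/τ_n.
Here τ₀ = 1/30.1 = 0.033223 and τ_data = 23/86.2 = 0.266821, so τ_n = 0.300044.
Rearranging for μ₀: μ₀ = (μ_n·τ_n − τ_data·x̄)/τ₀ = (10.2972·0.300044 − 0.266821·9.5) / 0.033223 = 0.554814/0.033223 ≈ 16.7.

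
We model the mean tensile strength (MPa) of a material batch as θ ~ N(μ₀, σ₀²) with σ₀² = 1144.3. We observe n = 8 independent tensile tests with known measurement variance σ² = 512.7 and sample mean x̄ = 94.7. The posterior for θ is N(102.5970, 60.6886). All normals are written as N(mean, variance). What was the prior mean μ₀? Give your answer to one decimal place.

μ₀ = 243.6

The posterior mean is a precision-weighted average: μ_n = (τ₀μ₀ + τ_data·x̄)/(τ₀+τ_data), with τ₀=1/σ₀² and τ_data=n/σ².
Here τ₀ = 1/1144.3 = 0.000874 and τ_data = 8/512.7 = 0.015604, so τ_n = 0.016478.
Rearranging for μ₀: μ₀ = (μ_n·τ_n − τ_data·x̄)/τ₀ = (102.5970·0.016478 − 0.015604·94.7) / 0.000874 = 0.212895/0.000874 ≈ 243.6.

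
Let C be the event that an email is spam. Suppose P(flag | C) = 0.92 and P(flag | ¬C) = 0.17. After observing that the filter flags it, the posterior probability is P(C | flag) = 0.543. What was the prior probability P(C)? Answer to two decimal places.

P(C) = 0.18

In odds form, posterior odds = prior odds × likelihood ratio, so prior odds = posterior odds ÷ LR.
Posterior odds = 0.543/(1−0.543) = 1.1882. LR = 0.92/0.17 = 5.4118.
Prior odds = 1.1882/5.4118 = 0.2196, so P(C) = 0.2196/(1+0.2196) ≈ 0.18.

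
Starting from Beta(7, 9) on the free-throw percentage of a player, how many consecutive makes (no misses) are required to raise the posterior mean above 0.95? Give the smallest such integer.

After k makes and 0 misses the posterior is Beta(7+k, 9), with mean (7+k)/(7+9+k).
Set (7+k)/(16+k) > 0.95 and solve: k > (0.95·16 − 7)/(1 − 0.95) = 164.000.
The smallest integer exceeding 164.000 is 165.

k = 165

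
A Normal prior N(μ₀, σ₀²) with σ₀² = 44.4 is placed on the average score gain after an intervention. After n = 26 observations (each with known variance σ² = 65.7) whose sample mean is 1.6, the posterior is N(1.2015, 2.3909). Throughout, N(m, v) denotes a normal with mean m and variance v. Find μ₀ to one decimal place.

μ₀ = -5.8

With known observation variance, the Normal–Normal posterior has precision τ_n = τ₀ + n/σ² and mean μ_n = (τ₀μ₀ + (n/σ²)x̄)/τ_n.
Here τ₀ = 1/44.4 = 0.022523 and τ_data = 26/65.7 = 0.395738, so τ_n = 0.418261.
Rearranging for μ₀: μ₀ = (μ_n·τ_n − τ_data·x̄)/τ₀ = (1.2015·0.418261 − 0.395738·1.6) / 0.022523 = -0.130640/0.022523 ≈ -5.8.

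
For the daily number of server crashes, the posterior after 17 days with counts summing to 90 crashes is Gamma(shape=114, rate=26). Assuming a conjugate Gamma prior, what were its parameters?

Gamma(shape=24, rate=9)

Gamma–Poisson conjugacy: posterior shape = α + Σxᵢ, posterior rate = β + n.
So α = 114 − 90 = 24 and β = 26 − 17 = 9.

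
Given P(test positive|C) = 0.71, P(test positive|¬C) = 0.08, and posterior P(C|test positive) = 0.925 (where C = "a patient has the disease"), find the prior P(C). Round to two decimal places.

Bayes' rule in odds form gives O(C|E) = O(C)·[P(E|C)/P(E|¬C)], hence O(C) = O(C|E)/LR.
Posterior odds = 0.925/(1−0.925) = 12.3333. LR = 0.71/0.08 = 8.8750.
Prior odds = 12.3333/8.8750 = 1.3897, so P(C) = 1.3897/(1+1.3897) ≈ 0.58.

P(C) = 0.58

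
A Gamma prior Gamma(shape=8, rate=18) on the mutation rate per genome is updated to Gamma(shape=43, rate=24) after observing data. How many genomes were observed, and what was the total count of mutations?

n = 6 genomes with total 35 mutations

Gamma–Poisson conjugacy: posterior shape = α + Σxᵢ, posterior rate = β + n.
Matching: Σxᵢ = 43 − 8 = 35 and n = 24 − 18 = 6.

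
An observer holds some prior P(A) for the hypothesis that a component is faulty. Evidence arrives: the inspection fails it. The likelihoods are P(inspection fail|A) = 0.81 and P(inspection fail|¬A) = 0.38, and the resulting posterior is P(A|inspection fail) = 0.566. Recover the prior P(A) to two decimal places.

P(A) = 0.38

Bayes' rule in odds form gives O(A|E) = O(A)·[P(E|A)/P(E|¬A)], hence O(A) = O(A|E)/LR.
Posterior odds = 0.566/(1−0.566) = 1.3041. LR = 0.81/0.38 = 2.1316.
Prior odds = 1.3041/2.1316 = 0.6118, so P(A) = 0.6118/(1+0.6118) ≈ 0.38.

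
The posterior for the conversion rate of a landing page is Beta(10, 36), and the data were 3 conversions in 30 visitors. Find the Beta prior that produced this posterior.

Beta is conjugate to the binomial likelihood: posterior = Beta(α+s, β+f).
So α = 10 − 3 = 7 and β = 36 − 27 = 9.

Beta(7, 9)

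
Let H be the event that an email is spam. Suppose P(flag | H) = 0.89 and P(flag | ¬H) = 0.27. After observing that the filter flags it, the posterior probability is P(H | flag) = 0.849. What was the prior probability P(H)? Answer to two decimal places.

Bayes' rule in odds form gives O(H|E) = O(H)·[P(E|H)/P(E|¬H)], hence O(H) = O(H|E)/LR.
Posterior odds = 0.849/(1−0.849) = 5.6225. LR = 0.89/0.27 = 3.2963.
Prior odds = 5.6225/3.2963 = 1.7057, so P(H) = 1.7057/(1+1.7057) ≈ 0.63.

P(H) = 0.63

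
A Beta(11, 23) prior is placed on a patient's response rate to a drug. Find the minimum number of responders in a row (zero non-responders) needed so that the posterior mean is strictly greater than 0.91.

k = 222

After k responders and 0 non-responders the posterior is Beta(11+k, 23), with mean (11+k)/(11+23+k).
Set (11+k)/(34+k) > 0.91 and solve: k > (0.91·34 − 11)/(1 − 0.91) = 221.556.
The smallest integer exceeding 221.556 is 222.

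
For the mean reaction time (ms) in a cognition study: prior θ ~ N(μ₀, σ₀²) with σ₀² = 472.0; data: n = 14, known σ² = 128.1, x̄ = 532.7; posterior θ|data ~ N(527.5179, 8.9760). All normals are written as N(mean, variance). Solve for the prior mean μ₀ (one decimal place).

μ₀ = 260.2

The posterior mean is a precision-weighted average: μ_n = (τ₀μ₀ + τ_data·x̄)/(τ₀+τ_data), with τ₀=1/σ₀² and τ_data=n/σ².
Here τ₀ = 1/472.0 = 0.002119 and τ_data = 14/128.1 = 0.109290, so τ_n = 0.111409.
Rearranging for μ₀: μ₀ = (μ_n·τ_n − τ_data·x̄)/τ₀ = (527.5179·0.111409 − 0.109290·532.7) / 0.002119 = 0.551459/0.002119 ≈ 260.2.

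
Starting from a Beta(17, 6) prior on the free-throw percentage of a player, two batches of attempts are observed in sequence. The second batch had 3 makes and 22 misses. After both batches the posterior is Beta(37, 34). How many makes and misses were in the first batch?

17 makes and 6 misses

Because Beta–binomial updating is additive in the counts, the combined data contributed (α_post−α_prior, β_post−β_prior) successes and failures.
Total across both batches: 37−17=20 makes, 34−6=28 misses.
Subtract the second batch: 20−3=17 makes and 28−22=6 misses.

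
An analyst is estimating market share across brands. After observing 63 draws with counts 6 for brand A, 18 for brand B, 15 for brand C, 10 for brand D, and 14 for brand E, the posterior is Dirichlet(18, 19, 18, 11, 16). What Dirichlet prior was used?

Dirichlet(12, 1, 3, 1, 2)

For a Dirichlet(α) prior with multinomial counts c, the posterior is Dirichlet(α + c) componentwise.
Subtract each count from the matching posterior parameter: 18−6=12, 19−18=1, 18−15=3, 11−10=1, 16−14=2.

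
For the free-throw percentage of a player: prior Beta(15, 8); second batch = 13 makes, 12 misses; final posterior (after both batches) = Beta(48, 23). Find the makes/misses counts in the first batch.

Sequential conjugate updates are equivalent to a single update on the pooled data, so total successes = posterior α − prior α and total failures = posterior β − prior β.
Total across both batches: 48−15=33 makes, 23−8=15 misses.
Subtract the second batch: 33−13=20 makes and 15−12=3 misses.

20 makes and 3 misses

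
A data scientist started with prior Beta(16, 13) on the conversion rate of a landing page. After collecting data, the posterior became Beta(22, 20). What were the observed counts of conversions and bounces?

Under Beta–binomial conjugacy the posterior parameters are (α+s, β+f).
So s = 22 − 16 = 6 and f = 20 − 13 = 7.

6 conversions and 7 bounces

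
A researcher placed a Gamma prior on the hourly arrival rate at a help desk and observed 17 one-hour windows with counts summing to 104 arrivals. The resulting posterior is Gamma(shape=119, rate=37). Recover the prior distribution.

Gamma(shape=15, rate=20)

A Gamma(α, β) prior (rate parametrization) on a Poisson rate with n observations summing to S gives posterior Gamma(α+S, β+n).
So α = 119 − 104 = 15 and β = 37 − 17 = 20.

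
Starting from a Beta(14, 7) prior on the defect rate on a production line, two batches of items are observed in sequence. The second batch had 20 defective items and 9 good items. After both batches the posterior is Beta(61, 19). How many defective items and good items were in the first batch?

Sequential conjugate updates are equivalent to a single update on the pooled data, so total successes = posterior α − prior α and total failures = posterior β − prior β.
Total across both batches: 61−14=47 defective items, 19−7=12 good items.
Subtract the second batch: 47−20=27 defective items and 12−9=3 good items.

27 defective items and 3 good items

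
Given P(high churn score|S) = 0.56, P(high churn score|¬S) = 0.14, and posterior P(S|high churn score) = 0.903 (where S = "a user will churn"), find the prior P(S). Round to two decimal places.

Bayes' rule in odds form gives O(S|E) = O(S)·[P(E|S)/P(E|¬S)], hence O(S) = O(S|E)/LR.
Posterior odds = 0.903/(1−0.903) = 9.3093. LR = 0.56/0.14 = 4.0000.
Prior odds = 9.3093/4.0000 = 2.3273, so P(S) = 2.3273/(1+2.3273) ≈ 0.70.

P(S) = 0.70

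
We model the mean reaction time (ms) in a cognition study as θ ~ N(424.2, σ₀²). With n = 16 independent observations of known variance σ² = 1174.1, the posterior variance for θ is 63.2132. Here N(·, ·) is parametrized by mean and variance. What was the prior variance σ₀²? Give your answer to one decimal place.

σ₀² = 456.2

Posterior precision equals prior precision plus data precision: 1/σ_n² = 1/σ₀² + n/σ².
So 1/σ₀² = 1/63.2132 − 16/1174.1 = 0.015819 − 0.013627 = 0.002192.
Hence σ₀² = 1/0.002192 ≈ 456.2.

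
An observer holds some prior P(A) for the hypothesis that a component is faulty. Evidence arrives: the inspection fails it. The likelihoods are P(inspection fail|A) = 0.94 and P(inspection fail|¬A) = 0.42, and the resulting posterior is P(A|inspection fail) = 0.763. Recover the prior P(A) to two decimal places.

In odds form, posterior odds = prior odds × likelihood ratio, so prior odds = posterior odds ÷ LR.
Posterior odds = 0.763/(1−0.763) = 3.2194. LR = 0.94/0.42 = 2.2381.
Prior odds = 3.2194/2.2381 = 1.4385, so P(A) = 1.4385/(1+1.4385) ≈ 0.59.

P(A) = 0.59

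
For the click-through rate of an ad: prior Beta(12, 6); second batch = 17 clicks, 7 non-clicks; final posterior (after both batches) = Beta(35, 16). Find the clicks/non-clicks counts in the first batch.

Sequential conjugate updates are equivalent to a single update on the pooled data, so total successes = posterior α − prior α and total failures = posterior β − prior β.
Total across both batches: 35−12=23 clicks, 16−6=10 non-clicks.
Subtract the second batch: 23−17=6 clicks and 10−7=3 non-clicks.

6 clicks and 3 non-clicks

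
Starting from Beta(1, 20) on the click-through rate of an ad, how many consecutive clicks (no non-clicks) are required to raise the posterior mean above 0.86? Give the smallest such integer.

k = 122

After k clicks and 0 non-clicks the posterior is Beta(1+k, 20), with mean (1+k)/(1+20+k).
Set (1+k)/(21+k) > 0.86 and solve: k > (0.86·21 − 1)/(1 − 0.86) = 121.857.
The smallest integer exceeding 121.857 is 122, and checking k=122: (123)/(143) = 0.8601 > 0.86.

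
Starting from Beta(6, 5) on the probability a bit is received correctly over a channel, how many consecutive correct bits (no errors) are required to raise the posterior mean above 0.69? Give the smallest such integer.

k = 6

After k correct bits and 0 errors the posterior is Beta(6+k, 5), with mean (6+k)/(6+5+k).
Set (6+k)/(11+k) > 0.69 and solve: k > (0.69·11 − 6)/(1 − 0.69) = 5.129.
The smallest integer exceeding 5.129 is 6.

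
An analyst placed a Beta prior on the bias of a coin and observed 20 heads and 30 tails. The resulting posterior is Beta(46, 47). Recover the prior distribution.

Beta is conjugate to the binomial likelihood: posterior = Beta(α+s, β+f).
So α = 46 − 20 = 26 and β = 47 − 30 = 17.

Beta(26, 17)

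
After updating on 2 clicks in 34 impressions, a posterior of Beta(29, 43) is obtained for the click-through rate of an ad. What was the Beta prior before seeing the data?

Beta is conjugate to the binomial likelihood: posterior = Beta(α+s, β+f).
So α = 29 − 2 = 27 and β = 43 − 32 = 11.

Beta(27, 11)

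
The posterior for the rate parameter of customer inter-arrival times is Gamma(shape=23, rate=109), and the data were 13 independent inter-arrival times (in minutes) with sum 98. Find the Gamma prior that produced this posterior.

Gamma(shape=10, rate=11)

For an exponential likelihood with a Gamma(α, β) prior on the rate, n observations with total T give posterior Gamma(α+n, β+T).
So α = 23 − 13 = 10 and β = 109 − 98 = 11.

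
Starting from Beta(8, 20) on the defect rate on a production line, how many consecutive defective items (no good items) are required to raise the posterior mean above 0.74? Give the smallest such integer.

After k defective items and 0 good items the posterior is Beta(8+k, 20), with mean (8+k)/(8+20+k).
Set (8+k)/(28+k) > 0.74 and solve: k > (0.74·28 − 8)/(1 − 0.74) = 48.923.
The smallest integer exceeding 48.923 is 49, and checking k=49: (57)/(77) = 0.7403 > 0.74.

k = 49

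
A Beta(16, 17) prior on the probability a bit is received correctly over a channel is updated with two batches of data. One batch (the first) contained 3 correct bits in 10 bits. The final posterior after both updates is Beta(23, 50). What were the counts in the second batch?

Because Beta–binomial updating is additive in the counts, the combined data contributed (α_post−α_prior, β_post−β_prior) successes and failures.
Total across both batches: 23−16=7 correct bits, 50−17=33 errors.
Subtract the first batch: 7−3=4 correct bits and 33−7=26 errors.

4 correct bits and 26 errors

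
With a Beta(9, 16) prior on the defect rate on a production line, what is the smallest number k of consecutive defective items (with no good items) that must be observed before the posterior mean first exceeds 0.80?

k = 56

After k defective items and 0 good items the posterior is Beta(9+k, 16), with mean (9+k)/(9+16+k).
Set (9+k)/(25+k) > 0.80 and solve: k > (0.80·25 − 9)/(1 − 0.80) = 55.000.
The smallest integer exceeding 55.000 is 56, and checking k=56: (65)/(81) = 0.8025 > 0.80.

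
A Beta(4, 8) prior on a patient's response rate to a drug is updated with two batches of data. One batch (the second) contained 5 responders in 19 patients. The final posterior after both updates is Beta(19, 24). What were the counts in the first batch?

10 responders and 2 non-responders

Because Beta–binomial updating is additive in the counts, the combined data contributed (α_post−α_prior, β_post−β_prior) successes and failures.
Total across both batches: 19−4=15 responders, 24−8=16 non-responders.
Subtract the second batch: 15−5=10 responders and 16−14=2 non-responders.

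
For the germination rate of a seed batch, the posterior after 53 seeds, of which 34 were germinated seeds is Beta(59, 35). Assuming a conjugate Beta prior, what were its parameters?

Under Beta–binomial conjugacy the posterior parameters are (α+s, β+f).
So α = 59 − 34 = 25 and β = 35 − 19 = 16.

Beta(25, 16)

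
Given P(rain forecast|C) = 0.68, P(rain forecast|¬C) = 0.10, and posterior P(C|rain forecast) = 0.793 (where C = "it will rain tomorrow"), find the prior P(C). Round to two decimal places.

In odds form, posterior odds = prior odds × likelihood ratio, so prior odds = posterior odds ÷ LR.
Posterior odds = 0.793/(1−0.793) = 3.8309. LR = 0.68/0.10 = 6.8000.
Prior odds = 3.8309/6.8000 = 0.5634, so P(C) = 0.5634/(1+0.5634) ≈ 0.36.

P(C) = 0.36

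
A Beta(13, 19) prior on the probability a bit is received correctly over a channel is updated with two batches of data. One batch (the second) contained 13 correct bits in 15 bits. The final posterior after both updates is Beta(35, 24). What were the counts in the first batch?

9 correct bits and 3 errors

Sequential conjugate updates are equivalent to a single update on the pooled data, so total successes = posterior α − prior α and total failures = posterior β − prior β.
Total across both batches: 35−13=22 correct bits, 24−19=5 errors.
Subtract the second batch: 22−13=9 correct bits and 5−2=3 errors.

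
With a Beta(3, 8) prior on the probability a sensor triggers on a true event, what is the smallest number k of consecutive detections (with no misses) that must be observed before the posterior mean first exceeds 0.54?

After k detections and 0 misses the posterior is Beta(3+k, 8), with mean (3+k)/(3+8+k).
Set (3+k)/(11+k) > 0.54 and solve: k > (0.54·11 − 3)/(1 − 0.54) = 6.391.
The smallest integer exceeding 6.391 is 7, and checking k=7: (10)/(18) = 0.5556 > 0.54.

k = 7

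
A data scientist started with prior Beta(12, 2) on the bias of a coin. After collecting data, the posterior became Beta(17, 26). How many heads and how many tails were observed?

Beta is conjugate to the binomial likelihood: posterior = Beta(a+s, b+f).
So s = 17 − 12 = 5 and f = 26 − 2 = 24.

5 heads and 24 tails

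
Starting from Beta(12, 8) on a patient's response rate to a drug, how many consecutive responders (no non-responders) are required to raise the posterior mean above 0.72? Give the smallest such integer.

k = 9

After k responders and 0 non-responders the posterior is Beta(12+k, 8), with mean (12+k)/(12+8+k).
Set (12+k)/(20+k) > 0.72 and solve: k > (0.72·20 − 12)/(1 − 0.72) = 8.571.
The smallest integer exceeding 8.571 is 9.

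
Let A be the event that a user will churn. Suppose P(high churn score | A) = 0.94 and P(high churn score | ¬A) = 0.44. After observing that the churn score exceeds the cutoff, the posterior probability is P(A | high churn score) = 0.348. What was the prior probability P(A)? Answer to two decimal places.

Bayes' rule in odds form gives O(A|E) = O(A)·[P(E|A)/P(E|¬A)], hence O(A) = O(A|E)/LR.
Posterior odds = 0.348/(1−0.348) = 0.5337. LR = 0.94/0.44 = 2.1364.
Prior odds = 0.5337/2.1364 = 0.2498, so P(A) = 0.2498/(1+0.2498) ≈ 0.20.

P(A) = 0.20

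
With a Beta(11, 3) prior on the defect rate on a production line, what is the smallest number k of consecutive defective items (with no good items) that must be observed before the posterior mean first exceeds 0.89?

After k defective items and 0 good items the posterior is Beta(11+k, 3), with mean (11+k)/(11+3+k).
Set (11+k)/(14+k) > 0.89 and solve: k > (0.89·14 − 11)/(1 − 0.89) = 13.273.
The smallest integer exceeding 13.273 is 14, and checking k=14: (25)/(28) = 0.8929 > 0.89.

k = 14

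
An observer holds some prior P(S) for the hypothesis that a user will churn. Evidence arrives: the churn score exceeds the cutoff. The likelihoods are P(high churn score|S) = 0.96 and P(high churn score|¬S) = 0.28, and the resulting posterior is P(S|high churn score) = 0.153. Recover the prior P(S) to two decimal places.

P(S) = 0.05

In odds form, posterior odds = prior odds × likelihood ratio, so prior odds = posterior odds ÷ LR.
Posterior odds = 0.153/(1−0.153) = 0.1806. LR = 0.96/0.28 = 3.4286.
Prior odds = 0.1806/3.4286 = 0.0527, so P(S) = 0.0527/(1+0.0527) ≈ 0.05.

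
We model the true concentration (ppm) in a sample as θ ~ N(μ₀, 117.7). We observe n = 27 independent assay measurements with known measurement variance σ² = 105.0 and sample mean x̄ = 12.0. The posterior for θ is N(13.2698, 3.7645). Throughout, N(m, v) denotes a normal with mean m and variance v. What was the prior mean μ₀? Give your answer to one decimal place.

μ₀ = 51.7

With known observation variance, the Normal–Normal posterior has precision τ_n = τ₀ + n/σ² and mean μ_n = (τ₀μ₀ + (n/σ²)x̄)/τ_n.
Here τ₀ = 1/117.7 = 0.008496 and τ_data = 27/105.0 = 0.257143, so τ_n = 0.265639.
Rearranging for μ₀: μ₀ = (μ_n·τ_n − τ_data·x̄)/τ₀ = (13.2698·0.265639 − 0.257143·12.0) / 0.008496 = 0.439260/0.008496 ≈ 51.7.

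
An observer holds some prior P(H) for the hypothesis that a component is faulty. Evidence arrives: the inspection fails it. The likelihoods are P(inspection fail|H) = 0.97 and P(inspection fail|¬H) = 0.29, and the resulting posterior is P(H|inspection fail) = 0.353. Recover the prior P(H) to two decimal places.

P(H) = 0.14

In odds form, posterior odds = prior odds × likelihood ratio, so prior odds = posterior odds ÷ LR.
Posterior odds = 0.353/(1−0.353) = 0.5456. LR = 0.97/0.29 = 3.3448.
Prior odds = 0.5456/3.3448 = 0.1631, so P(H) = 0.1631/(1+0.1631) ≈ 0.14.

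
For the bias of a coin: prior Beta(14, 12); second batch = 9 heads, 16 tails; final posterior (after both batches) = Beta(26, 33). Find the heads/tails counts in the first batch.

3 heads and 5 tails

Sequential conjugate updates are equivalent to a single update on the pooled data, so total successes = posterior α − prior α and total failures = posterior β − prior β.
Total across both batches: 26−14=12 heads, 33−12=21 tails.
Subtract the second batch: 12−9=3 heads and 21−16=5 tails.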